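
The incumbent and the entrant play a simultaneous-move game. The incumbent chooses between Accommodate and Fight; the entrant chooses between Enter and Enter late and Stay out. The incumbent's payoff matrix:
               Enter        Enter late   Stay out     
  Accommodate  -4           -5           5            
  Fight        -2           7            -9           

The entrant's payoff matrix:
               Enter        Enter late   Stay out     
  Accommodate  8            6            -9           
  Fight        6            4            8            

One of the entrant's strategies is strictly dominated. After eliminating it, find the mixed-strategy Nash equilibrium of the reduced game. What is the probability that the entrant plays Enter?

q = 7/8

The entrant's strategy Enter late is strictly dominated by Enter: 8 > 6 and 6 > 4. Eliminate Enter late.
In a mixed equilibrium the incumbent is indifferent between Accommodate and Fight; this condition fixes q.
  the incumbent's payoff to Accommodate: q·(-4) + (1−q)·5 = -9q + 5
  the incumbent's payoff to Fight: q·(-2) + (1−q)·(-9) = 7q - 9
  -9q + 5 = 7q - 9  ⇒  -16q = -14  ⇒  q = 7/8.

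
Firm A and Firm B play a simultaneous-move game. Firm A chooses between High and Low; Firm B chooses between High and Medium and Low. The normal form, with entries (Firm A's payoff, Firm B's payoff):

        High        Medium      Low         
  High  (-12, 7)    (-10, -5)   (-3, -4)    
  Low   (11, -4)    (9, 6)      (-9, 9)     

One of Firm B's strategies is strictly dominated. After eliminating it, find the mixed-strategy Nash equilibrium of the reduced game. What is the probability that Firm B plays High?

Firm B's strategy Medium is strictly dominated by Low: -4 > -5 and 9 > 6. Eliminate Medium.
In a mixed equilibrium Firm A is indifferent between High and Low; this condition fixes q.
  Firm A's payoff from High: q·(-12) + (1−q)·(-3) = -9q - 3
  Firm A's payoff from Low: q·11 + (1−q)·(-9) = 20q - 9
  -9q - 3 = 20q - 9  ⇒  -29q = -6  ⇒  q = 6/29.

q = 6/29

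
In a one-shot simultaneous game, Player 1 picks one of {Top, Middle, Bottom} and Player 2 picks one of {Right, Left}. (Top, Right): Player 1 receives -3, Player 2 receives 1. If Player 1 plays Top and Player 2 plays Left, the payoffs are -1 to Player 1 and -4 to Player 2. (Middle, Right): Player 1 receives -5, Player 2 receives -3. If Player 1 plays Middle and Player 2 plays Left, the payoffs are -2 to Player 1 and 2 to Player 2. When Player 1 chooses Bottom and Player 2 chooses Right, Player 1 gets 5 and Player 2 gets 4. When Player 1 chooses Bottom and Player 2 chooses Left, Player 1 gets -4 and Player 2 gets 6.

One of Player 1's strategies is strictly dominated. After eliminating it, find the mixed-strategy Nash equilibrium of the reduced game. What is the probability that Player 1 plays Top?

Player 1's strategy Middle is strictly dominated by Top: -3 > -5 and -1 > -2. Eliminate Middle.
Player 1's mix must leave Player 2 indifferent between Right and Left.
  Player 2's expected payoff from Right: p·1 + (1−p)·4 = -3p + 4
  Player 2's expected payoff from Left: p·(-4) + (1−p)·6 = -10p + 6
  -3p + 4 = -10p + 6  ⇒  7p = 2  ⇒  p = 2/7.

p = 2/7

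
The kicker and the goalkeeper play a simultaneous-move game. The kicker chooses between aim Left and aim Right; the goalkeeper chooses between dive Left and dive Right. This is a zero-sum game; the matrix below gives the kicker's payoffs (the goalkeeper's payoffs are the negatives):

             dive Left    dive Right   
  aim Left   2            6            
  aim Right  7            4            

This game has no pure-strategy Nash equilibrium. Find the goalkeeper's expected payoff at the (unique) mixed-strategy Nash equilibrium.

Set the goalkeeper's expected payoff from dive Left equal to that from dive Right:
  the goalkeeper's payoff from dive Left: p·(-2) + (1−p)·(-7) = 5p - 7
  the goalkeeper's payoff from dive Right: p·(-6) + (1−p)·(-4) = -2p - 4
  5p - 7 = -2p - 4  ⇒  7p = 3  ⇒  p = 3/7.
At equilibrium the goalkeeper is indifferent across columns, so the goalkeeper's payoff equals the payoff from dive Left: (3/7)·(-2) + (4/7)·(-7) = -34/7.

-34/7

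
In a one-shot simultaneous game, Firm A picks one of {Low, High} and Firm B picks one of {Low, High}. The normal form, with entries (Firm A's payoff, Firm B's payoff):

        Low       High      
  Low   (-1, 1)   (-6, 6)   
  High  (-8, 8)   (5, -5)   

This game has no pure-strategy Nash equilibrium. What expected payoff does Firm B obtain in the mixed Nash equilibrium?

53/18

In a mixed equilibrium Firm B is indifferent between Low and High; this condition fixes p.
  Firm B's payoff from Low: p·1 + (1−p)·8 = -7p + 8
  Firm B's payoff from High: p·6 + (1−p)·(-5) = 11p - 5
  -7p + 8 = 11p - 5  ⇒  -18p = -13  ⇒  p = 13/18.
At equilibrium Firm B is indifferent across columns, so Firm B's payoff equals the payoff from Low: (13/18)·1 + (5/18)·8 = 53/18.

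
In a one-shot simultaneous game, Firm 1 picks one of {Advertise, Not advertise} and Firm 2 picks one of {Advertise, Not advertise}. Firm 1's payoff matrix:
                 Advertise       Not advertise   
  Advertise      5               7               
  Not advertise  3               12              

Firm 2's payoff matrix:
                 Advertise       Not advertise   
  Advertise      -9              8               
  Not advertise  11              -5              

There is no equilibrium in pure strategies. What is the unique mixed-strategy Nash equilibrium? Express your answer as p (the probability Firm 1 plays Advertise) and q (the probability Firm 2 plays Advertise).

p = 16/33, q = 5/7

Firm 1's mix must leave Firm 2 indifferent between Advertise and Not advertise.
  Firm 2's expected payoff from Advertise: p·(-9) + (1−p)·11 = -20p + 11
  Firm 2's expected payoff from Not advertise: p·8 + (1−p)·(-5) = 13p - 5
  -20p + 11 = 13p - 5  ⇒  -33p = -16  ⇒  p = 16/33.
Firm 1's indifference between Advertise and Not advertise determines Firm 2's mixing probability q:
  Firm 1's payoff to Advertise: q·5 + (1−q)·7 = -2q + 7
  Firm 1's payoff to Not advertise: q·3 + (1−q)·12 = -9q + 12
  -2q + 7 = -9q + 12  ⇒  7q = 5  ⇒  q = 5/7.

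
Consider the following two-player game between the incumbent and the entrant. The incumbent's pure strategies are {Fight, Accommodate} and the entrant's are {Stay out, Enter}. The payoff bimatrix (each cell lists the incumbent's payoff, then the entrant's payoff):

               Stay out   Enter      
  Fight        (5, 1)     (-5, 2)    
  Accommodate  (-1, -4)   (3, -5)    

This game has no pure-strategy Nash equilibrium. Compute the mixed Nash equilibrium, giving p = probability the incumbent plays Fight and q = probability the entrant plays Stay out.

The incumbent's mix must leave the entrant indifferent between Stay out and Enter.
  the entrant's payoff from Stay out: p·1 + (1−p)·(-4) = 5p - 4
  the entrant's payoff from Enter: p·2 + (1−p)·(-5) = 7p - 5
  5p - 4 = 7p - 5  ⇒  -2p = -1  ⇒  p = 1/2.
In a mixed equilibrium the incumbent is indifferent between Fight and Accommodate; this condition fixes q.
  the incumbent's expected payoff from Fight: q·5 + (1−q)·(-5) = 10q - 5
  the incumbent's expected payoff from Accommodate: q·(-1) + (1−q)·3 = -4q + 3
  10q - 5 = -4q + 3  ⇒  14q = 8  ⇒  q = 4/7.

p = 1/2, q = 4/7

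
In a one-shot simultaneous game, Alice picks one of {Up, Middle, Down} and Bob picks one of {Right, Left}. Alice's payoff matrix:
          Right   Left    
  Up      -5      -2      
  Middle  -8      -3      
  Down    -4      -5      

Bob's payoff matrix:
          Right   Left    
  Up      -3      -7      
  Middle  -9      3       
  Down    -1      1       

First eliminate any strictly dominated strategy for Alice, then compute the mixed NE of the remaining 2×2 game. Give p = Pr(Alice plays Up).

p = 1/3

Alice's strategy Middle is strictly dominated by Up: -5 > -8 and -2 > -3. Eliminate Middle.
Set Bob's expected payoff from Right equal to that from Left:
  Bob's payoff to Right: p·(-3) + (1−p)·(-1) = -2p - 1
  Bob's payoff to Left: p·(-7) + (1−p)·1 = -8p + 1
  -2p - 1 = -8p + 1  ⇒  6p = 2  ⇒  p = 1/3.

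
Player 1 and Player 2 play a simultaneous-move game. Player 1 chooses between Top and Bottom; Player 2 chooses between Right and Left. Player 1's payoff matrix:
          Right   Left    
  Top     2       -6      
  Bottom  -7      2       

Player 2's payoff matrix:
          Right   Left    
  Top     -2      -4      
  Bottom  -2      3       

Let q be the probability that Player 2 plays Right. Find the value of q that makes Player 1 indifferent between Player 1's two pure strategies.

For Player 1 to be willing to mix, Player 1 must be indifferent between Top and Bottom, which pins down Player 2's mix.
  Player 1's payoff to Top: q·2 + (1−q)·(-6) = 8q - 6
  Player 1's payoff to Bottom: q·(-7) + (1−q)·2 = -9q + 2
  8q - 6 = -9q + 2  ⇒  17q = 8  ⇒  q = 8/17.

q = 8/17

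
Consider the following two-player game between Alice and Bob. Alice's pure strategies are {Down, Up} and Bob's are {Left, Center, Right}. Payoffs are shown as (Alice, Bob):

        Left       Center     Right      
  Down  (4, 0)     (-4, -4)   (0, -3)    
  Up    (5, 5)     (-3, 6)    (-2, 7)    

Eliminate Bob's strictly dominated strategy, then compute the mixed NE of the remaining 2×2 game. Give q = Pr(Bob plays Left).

q = 2/3

Bob's strategy Center is strictly dominated by Right: -3 > -4 and 7 > 6. Eliminate Center.
For Alice to be willing to mix, Alice must be indifferent between Down and Up, which pins down Bob's mix.
  Alice's expected payoff from Down: q·4 + (1−q)·0 = 4q
  Alice's expected payoff from Up: q·5 + (1−q)·(-2) = 7q - 2
  4q = 7q - 2  ⇒  -3q = -2  ⇒  q = 2/3.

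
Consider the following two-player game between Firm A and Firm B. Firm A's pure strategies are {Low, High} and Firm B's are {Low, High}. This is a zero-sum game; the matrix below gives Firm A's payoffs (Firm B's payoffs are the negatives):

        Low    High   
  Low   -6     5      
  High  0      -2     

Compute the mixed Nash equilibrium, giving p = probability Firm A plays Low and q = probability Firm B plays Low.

Set Firm B's expected payoff from Low equal to that from High:
  Firm B's payoff to Low: p·6 + (1−p)·0 = 6p
  Firm B's payoff to High: p·(-5) + (1−p)·2 = -7p + 2
  6p = -7p + 2  ⇒  13p = 2  ⇒  p = 2/13.
Firm A's indifference between Low and High determines Firm B's mixing probability q:
  Firm A's expected payoff from Low: q·(-6) + (1−q)·5 = -11q + 5
  Firm A's expected payoff from High: q·0 + (1−q)·(-2) = 2q - 2
  -11q + 5 = 2q - 2  ⇒  -13q = -7  ⇒  q = 7/13.

p = 2/13, q = 7/13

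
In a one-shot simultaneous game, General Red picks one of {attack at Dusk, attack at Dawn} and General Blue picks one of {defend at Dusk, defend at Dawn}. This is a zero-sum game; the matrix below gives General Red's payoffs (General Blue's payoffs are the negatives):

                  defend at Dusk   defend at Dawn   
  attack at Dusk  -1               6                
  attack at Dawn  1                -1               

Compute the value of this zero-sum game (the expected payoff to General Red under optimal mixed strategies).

v = 5/9

General Blue's mix must leave General Red indifferent between attack at Dusk and attack at Dawn.
  General Red's payoff from attack at Dusk: q·(-1) + (1−q)·6 = -7q + 6
  General Red's payoff from attack at Dawn: q·1 + (1−q)·(-1) = 2q - 1
  -7q + 6 = 2q - 1  ⇒  -9q = -7  ⇒  q = 7/9.
The value is General Red's expected payoff against this mix (using attack at Dusk): (7/9)·(-1) + (2/9)·6 = 5/9.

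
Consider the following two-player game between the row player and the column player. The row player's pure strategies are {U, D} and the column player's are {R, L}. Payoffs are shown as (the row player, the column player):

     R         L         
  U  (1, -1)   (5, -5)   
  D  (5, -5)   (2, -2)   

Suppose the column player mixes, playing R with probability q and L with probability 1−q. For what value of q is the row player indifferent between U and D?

q = 3/7

Set the row player's expected payoff from U equal to that from D:
  the row player's expected payoff from U: q·1 + (1−q)·5 = -4q + 5
  the row player's expected payoff from D: q·5 + (1−q)·2 = 3q + 2
  -4q + 5 = 3q + 2  ⇒  -7q = -3  ⇒  q = 3/7.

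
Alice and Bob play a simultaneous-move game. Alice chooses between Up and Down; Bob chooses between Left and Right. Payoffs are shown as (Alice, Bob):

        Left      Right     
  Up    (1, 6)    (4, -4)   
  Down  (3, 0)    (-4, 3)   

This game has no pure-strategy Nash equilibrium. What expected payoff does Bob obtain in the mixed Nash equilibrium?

18/13

Set Bob's expected payoff from Left equal to that from Right:
  Bob's payoff to Left: p·6 + (1−p)·0 = 6p
  Bob's payoff to Right: p·(-4) + (1−p)·3 = -7p + 3
  6p = -7p + 3  ⇒  13p = 3  ⇒  p = 3/13.
At equilibrium Bob is indifferent across columns, so Bob's payoff equals the payoff from Left: (3/13)·6 + (10/13)·0 = 18/13.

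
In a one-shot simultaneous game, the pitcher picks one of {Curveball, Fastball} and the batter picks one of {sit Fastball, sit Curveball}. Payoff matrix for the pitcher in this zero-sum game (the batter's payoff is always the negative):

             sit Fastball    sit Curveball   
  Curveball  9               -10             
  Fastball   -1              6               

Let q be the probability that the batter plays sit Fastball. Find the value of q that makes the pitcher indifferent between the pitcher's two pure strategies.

In a mixed equilibrium the pitcher is indifferent between Curveball and Fastball; this condition fixes q.
  the pitcher's payoff from Curveball: q·9 + (1−q)·(-10) = 19q - 10
  the pitcher's payoff from Fastball: q·(-1) + (1−q)·6 = -7q + 6
  19q - 10 = -7q + 6  ⇒  26q = 16  ⇒  q = 8/13.

q = 8/13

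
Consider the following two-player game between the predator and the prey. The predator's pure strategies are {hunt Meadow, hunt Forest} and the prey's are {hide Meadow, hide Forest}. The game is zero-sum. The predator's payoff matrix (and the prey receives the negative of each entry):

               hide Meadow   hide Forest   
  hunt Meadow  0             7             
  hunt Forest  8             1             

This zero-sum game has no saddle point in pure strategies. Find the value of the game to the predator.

In a mixed equilibrium the predator is indifferent between hunt Meadow and hunt Forest; this condition fixes q.
  the predator's payoff from hunt Meadow: q·0 + (1−q)·7 = -7q + 7
  the predator's payoff from hunt Forest: q·8 + (1−q)·1 = 7q + 1
  -7q + 7 = 7q + 1  ⇒  -14q = -6  ⇒  q = 3/7.
The value is the predator's expected payoff against this mix (using hunt Meadow): (3/7)·0 + (4/7)·7 = 4.

v = 4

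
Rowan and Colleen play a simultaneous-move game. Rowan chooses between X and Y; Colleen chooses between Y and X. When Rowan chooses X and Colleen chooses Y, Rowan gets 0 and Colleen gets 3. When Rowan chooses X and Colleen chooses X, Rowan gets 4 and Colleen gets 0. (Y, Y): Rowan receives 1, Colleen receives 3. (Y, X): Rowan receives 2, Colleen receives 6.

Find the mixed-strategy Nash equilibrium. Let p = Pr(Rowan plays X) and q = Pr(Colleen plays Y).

In a mixed equilibrium Colleen is indifferent between Y and X; this condition fixes p.
  Colleen's payoff to Y: p·3 + (1−p)·3 = 3
  Colleen's payoff to X: p·0 + (1−p)·6 = -6p + 6
  3 = -6p + 6  ⇒  6p = 3  ⇒  p = 1/2.
Colleen's mix must leave Rowan indifferent between X and Y.
  Rowan's payoff to X: q·0 + (1−q)·4 = -4q + 4
  Rowan's payoff to Y: q·1 + (1−q)·2 = -q + 2
  -4q + 4 = -q + 2  ⇒  -3q = -2  ⇒  q = 2/3.

p = 1/2, q = 2/3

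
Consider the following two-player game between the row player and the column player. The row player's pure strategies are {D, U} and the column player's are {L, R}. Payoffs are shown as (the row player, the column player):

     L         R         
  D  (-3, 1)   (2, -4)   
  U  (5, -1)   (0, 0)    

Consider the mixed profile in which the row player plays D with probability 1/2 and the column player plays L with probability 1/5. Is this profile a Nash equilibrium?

No

Given the row player's mix p = 1/2, the column player's payoff from L is 0 but from R is -2. The column player strictly prefers L, so the column player would not mix.
So the proposed profile is not a Nash equilibrium.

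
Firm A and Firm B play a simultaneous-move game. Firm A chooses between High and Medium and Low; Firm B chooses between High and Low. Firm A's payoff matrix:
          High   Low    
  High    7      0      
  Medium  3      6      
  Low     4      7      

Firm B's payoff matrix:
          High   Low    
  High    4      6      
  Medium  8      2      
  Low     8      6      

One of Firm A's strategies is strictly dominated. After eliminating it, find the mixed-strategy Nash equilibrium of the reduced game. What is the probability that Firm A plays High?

p = 1/2

Firm A's strategy Medium is strictly dominated by Low: 4 > 3 and 7 > 6. Eliminate Medium.
Set Firm B's expected payoff from High equal to that from Low:
  Firm B's payoff to High: p·4 + (1−p)·8 = -4p + 8
  Firm B's payoff to Low: p·6 + (1−p)·6 = 6
  -4p + 8 = 6  ⇒  -4p = -2  ⇒  p = 1/2.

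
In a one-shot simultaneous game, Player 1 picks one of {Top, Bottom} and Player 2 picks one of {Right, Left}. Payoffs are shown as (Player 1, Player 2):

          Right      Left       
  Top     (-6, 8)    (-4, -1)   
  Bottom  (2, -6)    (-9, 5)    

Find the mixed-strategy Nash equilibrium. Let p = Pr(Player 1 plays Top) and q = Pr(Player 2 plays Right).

Player 2's indifference between Right and Left determines Player 1's mixing probability p:
  Player 2's payoff to Right: p·8 + (1−p)·(-6) = 14p - 6
  Player 2's payoff to Left: p·(-1) + (1−p)·5 = -6p + 5
  14p - 6 = -6p + 5  ⇒  20p = 11  ⇒  p = 11/20.
For Player 1 to be willing to mix, Player 1 must be indifferent between Top and Bottom, which pins down Player 2's mix.
  Player 1's payoff to Top: q·(-6) + (1−q)·(-4) = -2q - 4
  Player 1's payoff to Bottom: q·2 + (1−q)·(-9) = 11q - 9
  -2q - 4 = 11q - 9  ⇒  -13q = -5  ⇒  q = 5/13.

p = 11/20, q = 5/13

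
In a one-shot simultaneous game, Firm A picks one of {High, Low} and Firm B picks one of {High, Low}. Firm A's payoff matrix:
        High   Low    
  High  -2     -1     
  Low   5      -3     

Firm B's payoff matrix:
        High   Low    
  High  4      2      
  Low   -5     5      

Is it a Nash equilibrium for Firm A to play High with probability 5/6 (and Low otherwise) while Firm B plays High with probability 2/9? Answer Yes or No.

Yes

Check Firm B's indifference given Firm A's mix p = 5/6:
  payoff from High = 5/2; payoff from Low = 5/2 — equal.
Check Firm A's indifference given Firm B's mix q = 2/9:
  payoff from High = -11/9; payoff from Low = -11/9 — equal.
Both players are indifferent, so neither can profitably deviate.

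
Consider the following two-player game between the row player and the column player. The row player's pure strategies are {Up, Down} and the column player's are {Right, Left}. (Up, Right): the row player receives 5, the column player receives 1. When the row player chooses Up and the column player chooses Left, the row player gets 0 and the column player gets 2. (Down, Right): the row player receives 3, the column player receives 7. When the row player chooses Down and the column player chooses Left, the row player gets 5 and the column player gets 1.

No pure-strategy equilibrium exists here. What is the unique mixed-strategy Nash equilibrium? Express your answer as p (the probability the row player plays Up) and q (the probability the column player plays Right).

p = 6/7, q = 5/7

In a mixed equilibrium the column player is indifferent between Right and Left; this condition fixes p.
  the column player's payoff from Right: p·1 + (1−p)·7 = -6p + 7
  the column player's payoff from Left: p·2 + (1−p)·1 = p + 1
  -6p + 7 = p + 1  ⇒  -7p = -6  ⇒  p = 6/7.
The column player's mix must leave the row player indifferent between Up and Down.
  the row player's expected payoff from Up: q·5 + (1−q)·0 = 5q
  the row player's expected payoff from Down: q·3 + (1−q)·5 = -2q + 5
  5q = -2q + 5  ⇒  7q = 5  ⇒  q = 5/7.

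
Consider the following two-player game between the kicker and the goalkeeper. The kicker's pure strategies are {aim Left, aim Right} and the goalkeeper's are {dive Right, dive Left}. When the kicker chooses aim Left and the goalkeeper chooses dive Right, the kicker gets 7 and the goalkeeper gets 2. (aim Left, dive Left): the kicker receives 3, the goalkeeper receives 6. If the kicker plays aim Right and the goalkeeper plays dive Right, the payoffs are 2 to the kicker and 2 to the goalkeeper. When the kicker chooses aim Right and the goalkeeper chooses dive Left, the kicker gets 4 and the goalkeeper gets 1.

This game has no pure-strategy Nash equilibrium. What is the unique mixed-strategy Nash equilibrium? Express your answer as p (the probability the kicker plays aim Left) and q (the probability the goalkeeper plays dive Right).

For the goalkeeper to be willing to mix, the goalkeeper must be indifferent between dive Right and dive Left, which pins down the kicker's mix.
  the goalkeeper's payoff from dive Right: p·2 + (1−p)·2 = 2
  the goalkeeper's payoff from dive Left: p·6 + (1−p)·1 = 5p + 1
  2 = 5p + 1  ⇒  -5p = -1  ⇒  p = 1/5.
In a mixed equilibrium the kicker is indifferent between aim Left and aim Right; this condition fixes q.
  the kicker's payoff to aim Left: q·7 + (1−q)·3 = 4q + 3
  the kicker's payoff to aim Right: q·2 + (1−q)·4 = -2q + 4
  4q + 3 = -2q + 4  ⇒  6q = 1  ⇒  q = 1/6.

p = 1/5, q = 1/6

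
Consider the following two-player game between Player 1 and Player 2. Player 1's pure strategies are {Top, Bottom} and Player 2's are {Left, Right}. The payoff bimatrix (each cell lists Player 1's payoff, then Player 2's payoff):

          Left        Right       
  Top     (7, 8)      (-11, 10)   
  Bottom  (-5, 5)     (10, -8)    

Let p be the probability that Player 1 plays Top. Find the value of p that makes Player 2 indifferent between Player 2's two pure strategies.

In a mixed equilibrium Player 2 is indifferent between Left and Right; this condition fixes p.
  Player 2's payoff to Left: p·8 + (1−p)·5 = 3p + 5
  Player 2's payoff to Right: p·10 + (1−p)·(-8) = 18p - 8
  3p + 5 = 18p - 8  ⇒  -15p = -13  ⇒  p = 13/15.

p = 13/15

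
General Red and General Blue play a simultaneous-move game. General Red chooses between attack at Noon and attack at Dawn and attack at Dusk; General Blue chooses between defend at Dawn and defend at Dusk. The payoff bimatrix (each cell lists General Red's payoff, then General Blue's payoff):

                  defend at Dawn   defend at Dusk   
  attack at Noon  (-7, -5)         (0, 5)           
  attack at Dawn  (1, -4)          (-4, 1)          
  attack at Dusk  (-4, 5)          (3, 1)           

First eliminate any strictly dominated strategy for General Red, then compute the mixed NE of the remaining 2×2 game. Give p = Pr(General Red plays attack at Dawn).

p = 4/9

General Red's strategy attack at Noon is strictly dominated by attack at Dusk: -4 > -7 and 3 > 0. Eliminate attack at Noon.
General Red's mix must leave General Blue indifferent between defend at Dawn and defend at Dusk.
  General Blue's payoff to defend at Dawn: p·(-4) + (1−p)·5 = -9p + 5
  General Blue's payoff to defend at Dusk: p·1 + (1−p)·1 = 1
  -9p + 5 = 1  ⇒  -9p = -4  ⇒  p = 4/9.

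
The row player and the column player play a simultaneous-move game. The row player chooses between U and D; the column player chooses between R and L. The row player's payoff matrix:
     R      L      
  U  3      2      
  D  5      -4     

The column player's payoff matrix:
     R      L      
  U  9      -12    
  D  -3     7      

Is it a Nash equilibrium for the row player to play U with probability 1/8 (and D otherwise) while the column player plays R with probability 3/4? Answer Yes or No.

No

Given the row player's mix p = 1/8, the column player's payoff from R is -3/2 but from L is 37/8. The column player strictly prefers L, so the column player would not mix.
So the proposed profile is not a Nash equilibrium.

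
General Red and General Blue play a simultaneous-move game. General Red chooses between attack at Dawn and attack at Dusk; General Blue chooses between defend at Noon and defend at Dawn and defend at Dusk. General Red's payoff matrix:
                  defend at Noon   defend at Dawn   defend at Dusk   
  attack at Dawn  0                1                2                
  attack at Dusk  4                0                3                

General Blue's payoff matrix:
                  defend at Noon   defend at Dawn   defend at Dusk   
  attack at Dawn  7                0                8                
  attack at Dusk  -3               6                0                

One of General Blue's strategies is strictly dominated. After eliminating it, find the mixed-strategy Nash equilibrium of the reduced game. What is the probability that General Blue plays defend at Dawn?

General Blue's strategy defend at Noon is strictly dominated by defend at Dusk: 8 > 7 and 0 > -3. Eliminate defend at Noon.
General Red's indifference between attack at Dawn and attack at Dusk determines General Blue's mixing probability q:
  General Red's payoff to attack at Dawn: q·1 + (1−q)·2 = -q + 2
  General Red's payoff to attack at Dusk: q·0 + (1−q)·3 = -3q + 3
  -q + 2 = -3q + 3  ⇒  2q = 1  ⇒  q = 1/2.

q = 1/2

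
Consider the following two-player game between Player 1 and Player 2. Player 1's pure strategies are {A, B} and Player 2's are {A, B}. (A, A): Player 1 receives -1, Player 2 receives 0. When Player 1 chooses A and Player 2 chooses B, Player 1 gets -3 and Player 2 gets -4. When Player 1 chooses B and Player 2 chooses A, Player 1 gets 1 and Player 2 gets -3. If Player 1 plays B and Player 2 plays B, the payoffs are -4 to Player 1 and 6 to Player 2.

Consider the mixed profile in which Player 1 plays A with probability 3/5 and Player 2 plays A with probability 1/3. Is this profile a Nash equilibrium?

No

Given Player 1's mix p = 3/5, Player 2's payoff from A is -6/5 but from B is 0. Player 2 strictly prefers B, so Player 2 would not mix.
So the proposed profile is not a Nash equilibrium.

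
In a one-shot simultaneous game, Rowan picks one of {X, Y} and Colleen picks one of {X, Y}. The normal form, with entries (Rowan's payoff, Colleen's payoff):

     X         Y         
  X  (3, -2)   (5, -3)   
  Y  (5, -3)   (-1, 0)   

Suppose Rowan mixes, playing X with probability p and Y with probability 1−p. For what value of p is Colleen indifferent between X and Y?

p = 3/4

In a mixed equilibrium Colleen is indifferent between X and Y; this condition fixes p.
  Colleen's payoff from X: p·(-2) + (1−p)·(-3) = p - 3
  Colleen's payoff from Y: p·(-3) + (1−p)·0 = -3p
  p - 3 = -3p  ⇒  4p = 3  ⇒  p = 3/4.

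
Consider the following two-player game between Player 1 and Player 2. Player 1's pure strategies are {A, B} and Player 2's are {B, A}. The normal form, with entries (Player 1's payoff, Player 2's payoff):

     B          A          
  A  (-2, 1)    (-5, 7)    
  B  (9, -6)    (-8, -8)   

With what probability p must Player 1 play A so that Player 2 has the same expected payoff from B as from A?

Player 1's mix must leave Player 2 indifferent between B and A.
  Player 2's payoff to B: p·1 + (1−p)·(-6) = 7p - 6
  Player 2's payoff to A: p·7 + (1−p)·(-8) = 15p - 8
  7p - 6 = 15p - 8  ⇒  -8p = -2  ⇒  p = 1/4.

p = 1/4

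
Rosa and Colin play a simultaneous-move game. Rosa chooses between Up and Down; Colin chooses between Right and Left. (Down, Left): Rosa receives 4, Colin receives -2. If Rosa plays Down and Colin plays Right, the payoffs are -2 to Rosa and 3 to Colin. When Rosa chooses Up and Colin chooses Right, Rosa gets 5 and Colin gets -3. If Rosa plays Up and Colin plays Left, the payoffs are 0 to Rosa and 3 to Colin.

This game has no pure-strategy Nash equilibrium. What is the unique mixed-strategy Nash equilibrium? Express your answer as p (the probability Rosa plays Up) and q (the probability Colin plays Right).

For Colin to be willing to mix, Colin must be indifferent between Right and Left, which pins down Rosa's mix.
  Colin's payoff to Right: p·(-3) + (1−p)·3 = -6p + 3
  Colin's payoff to Left: p·3 + (1−p)·(-2) = 5p - 2
  -6p + 3 = 5p - 2  ⇒  -11p = -5  ⇒  p = 5/11.
For Rosa to be willing to mix, Rosa must be indifferent between Up and Down, which pins down Colin's mix.
  Rosa's payoff to Up: q·5 + (1−q)·0 = 5q
  Rosa's payoff to Down: q·(-2) + (1−q)·4 = -6q + 4
  5q = -6q + 4  ⇒  11q = 4  ⇒  q = 4/11.

p = 5/11, q = 4/11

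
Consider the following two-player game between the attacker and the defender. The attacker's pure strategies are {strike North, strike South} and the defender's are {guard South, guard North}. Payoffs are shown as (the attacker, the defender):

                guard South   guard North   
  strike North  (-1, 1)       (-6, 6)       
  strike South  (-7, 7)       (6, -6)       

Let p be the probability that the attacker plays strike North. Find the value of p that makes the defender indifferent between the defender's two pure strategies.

In a mixed equilibrium the defender is indifferent between guard South and guard North; this condition fixes p.
  the defender's payoff to guard South: p·1 + (1−p)·7 = -6p + 7
  the defender's payoff to guard North: p·6 + (1−p)·(-6) = 12p - 6
  -6p + 7 = 12p - 6  ⇒  -18p = -13  ⇒  p = 13/18.

p = 13/18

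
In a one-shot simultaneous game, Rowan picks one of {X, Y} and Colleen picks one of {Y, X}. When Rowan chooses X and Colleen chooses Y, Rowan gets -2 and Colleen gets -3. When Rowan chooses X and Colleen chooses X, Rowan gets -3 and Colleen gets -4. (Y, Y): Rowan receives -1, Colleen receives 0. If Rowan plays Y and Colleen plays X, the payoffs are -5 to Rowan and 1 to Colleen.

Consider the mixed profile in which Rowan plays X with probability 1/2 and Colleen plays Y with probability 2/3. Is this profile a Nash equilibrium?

Check Colleen's indifference given Rowan's mix p = 1/2:
  payoff from Y = -3/2; payoff from X = -3/2 — equal.
Check Rowan's indifference given Colleen's mix q = 2/3:
  payoff from X = -7/3; payoff from Y = -7/3 — equal.
Both players are indifferent, so neither can profitably deviate.

Yes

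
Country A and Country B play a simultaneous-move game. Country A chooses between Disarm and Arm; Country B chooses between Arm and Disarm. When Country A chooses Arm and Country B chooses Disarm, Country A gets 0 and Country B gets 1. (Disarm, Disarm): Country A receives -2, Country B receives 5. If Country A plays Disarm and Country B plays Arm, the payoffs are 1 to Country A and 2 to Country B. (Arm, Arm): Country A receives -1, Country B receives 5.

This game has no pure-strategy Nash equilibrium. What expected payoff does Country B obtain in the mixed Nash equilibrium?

Set Country B's expected payoff from Arm equal to that from Disarm:
  Country B's expected payoff from Arm: p·2 + (1−p)·5 = -3p + 5
  Country B's expected payoff from Disarm: p·5 + (1−p)·1 = 4p + 1
  -3p + 5 = 4p + 1  ⇒  -7p = -4  ⇒  p = 4/7.
At equilibrium Country B is indifferent across columns, so Country B's payoff equals the payoff from Arm: (4/7)·2 + (3/7)·5 = 23/7.

23/7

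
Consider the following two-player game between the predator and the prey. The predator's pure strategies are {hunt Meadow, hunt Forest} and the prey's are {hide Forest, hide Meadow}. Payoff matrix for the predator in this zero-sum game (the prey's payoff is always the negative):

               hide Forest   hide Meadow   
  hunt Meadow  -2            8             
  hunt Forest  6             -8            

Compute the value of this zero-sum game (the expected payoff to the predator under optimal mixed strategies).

v = 4/3

Set the predator's expected payoff from hunt Meadow equal to that from hunt Forest:
  the predator's payoff from hunt Meadow: q·(-2) + (1−q)·8 = -10q + 8
  the predator's payoff from hunt Forest: q·6 + (1−q)·(-8) = 14q - 8
  -10q + 8 = 14q - 8  ⇒  -24q = -16  ⇒  q = 2/3.
The value is the predator's expected payoff against this mix (using hunt Meadow): (2/3)·(-2) + (1/3)·8 = 4/3.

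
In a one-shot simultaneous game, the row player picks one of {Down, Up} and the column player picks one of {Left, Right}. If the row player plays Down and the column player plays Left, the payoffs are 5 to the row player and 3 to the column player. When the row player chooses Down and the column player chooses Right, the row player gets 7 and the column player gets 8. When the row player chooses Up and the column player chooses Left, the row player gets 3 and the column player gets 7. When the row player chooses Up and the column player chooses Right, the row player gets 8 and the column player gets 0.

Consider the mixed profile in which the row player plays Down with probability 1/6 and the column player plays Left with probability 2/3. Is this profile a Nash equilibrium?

Given the row player's mix p = 1/6, the column player's payoff from Left is 19/3 but from Right is 4/3. The column player strictly prefers Left, so the column player would not mix.
So the proposed profile is not a Nash equilibrium.

No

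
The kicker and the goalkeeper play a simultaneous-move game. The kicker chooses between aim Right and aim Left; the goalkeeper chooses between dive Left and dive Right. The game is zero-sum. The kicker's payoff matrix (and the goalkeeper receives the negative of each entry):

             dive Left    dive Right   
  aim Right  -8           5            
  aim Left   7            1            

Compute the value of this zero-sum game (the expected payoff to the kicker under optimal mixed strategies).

For the kicker to be willing to mix, the kicker must be indifferent between aim Right and aim Left, which pins down the goalkeeper's mix.
  the kicker's expected payoff from aim Right: q·(-8) + (1−q)·5 = -13q + 5
  the kicker's expected payoff from aim Left: q·7 + (1−q)·1 = 6q + 1
  -13q + 5 = 6q + 1  ⇒  -19q = -4  ⇒  q = 4/19.
The value is the kicker's expected payoff against this mix (using aim Right): (4/19)·(-8) + (15/19)·5 = 43/19.

v = 43/19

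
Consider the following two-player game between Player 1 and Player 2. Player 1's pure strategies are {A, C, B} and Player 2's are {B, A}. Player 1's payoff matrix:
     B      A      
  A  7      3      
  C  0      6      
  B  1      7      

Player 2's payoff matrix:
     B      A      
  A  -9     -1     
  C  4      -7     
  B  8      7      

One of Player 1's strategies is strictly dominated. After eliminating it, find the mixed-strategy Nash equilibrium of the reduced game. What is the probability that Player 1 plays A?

Player 1's strategy C is strictly dominated by B: 1 > 0 and 7 > 6. Eliminate C.
Set Player 2's expected payoff from B equal to that from A:
  Player 2's payoff from B: p·(-9) + (1−p)·8 = -17p + 8
  Player 2's payoff from A: p·(-1) + (1−p)·7 = -8p + 7
  -17p + 8 = -8p + 7  ⇒  -9p = -1  ⇒  p = 1/9.

p = 1/9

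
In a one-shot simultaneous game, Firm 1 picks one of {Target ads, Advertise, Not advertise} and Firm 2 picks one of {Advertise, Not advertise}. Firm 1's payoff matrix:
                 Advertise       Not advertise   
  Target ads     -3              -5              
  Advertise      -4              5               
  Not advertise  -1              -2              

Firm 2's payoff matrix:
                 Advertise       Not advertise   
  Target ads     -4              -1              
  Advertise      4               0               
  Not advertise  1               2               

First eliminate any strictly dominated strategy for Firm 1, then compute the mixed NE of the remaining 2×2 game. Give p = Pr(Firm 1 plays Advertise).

p = 1/5

Firm 1's strategy Target ads is strictly dominated by Not advertise: -1 > -3 and -2 > -5. Eliminate Target ads.
Firm 2's indifference between Advertise and Not advertise determines Firm 1's mixing probability p:
  Firm 2's payoff to Advertise: p·4 + (1−p)·1 = 3p + 1
  Firm 2's payoff to Not advertise: p·0 + (1−p)·2 = -2p + 2
  3p + 1 = -2p + 2  ⇒  5p = 1  ⇒  p = 1/5.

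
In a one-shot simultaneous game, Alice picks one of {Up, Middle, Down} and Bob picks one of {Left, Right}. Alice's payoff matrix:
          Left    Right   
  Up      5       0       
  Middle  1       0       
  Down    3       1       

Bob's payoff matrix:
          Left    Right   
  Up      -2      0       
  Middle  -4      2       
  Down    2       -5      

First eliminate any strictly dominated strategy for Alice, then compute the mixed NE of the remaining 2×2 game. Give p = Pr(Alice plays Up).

Alice's strategy Middle is strictly dominated by Down: 3 > 1 and 1 > 0. Eliminate Middle.
Bob's indifference between Left and Right determines Alice's mixing probability p:
  Bob's expected payoff from Left: p·(-2) + (1−p)·2 = -4p + 2
  Bob's expected payoff from Right: p·0 + (1−p)·(-5) = 5p - 5
  -4p + 2 = 5p - 5  ⇒  -9p = -7  ⇒  p = 7/9.

p = 7/9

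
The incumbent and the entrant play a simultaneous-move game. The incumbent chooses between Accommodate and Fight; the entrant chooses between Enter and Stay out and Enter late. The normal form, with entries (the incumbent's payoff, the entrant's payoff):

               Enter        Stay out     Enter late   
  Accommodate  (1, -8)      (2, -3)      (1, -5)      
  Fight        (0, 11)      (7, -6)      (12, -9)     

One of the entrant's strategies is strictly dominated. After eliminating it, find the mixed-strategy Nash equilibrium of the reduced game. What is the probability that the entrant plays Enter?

The entrant's strategy Enter late is strictly dominated by Stay out: -3 > -5 and -6 > -9. Eliminate Enter late.
For the incumbent to be willing to mix, the incumbent must be indifferent between Accommodate and Fight, which pins down the entrant's mix.
  the incumbent's expected payoff from Accommodate: q·1 + (1−q)·2 = -q + 2
  the incumbent's expected payoff from Fight: q·0 + (1−q)·7 = -7q + 7
  -q + 2 = -7q + 7  ⇒  6q = 5  ⇒  q = 5/6.

q = 5/6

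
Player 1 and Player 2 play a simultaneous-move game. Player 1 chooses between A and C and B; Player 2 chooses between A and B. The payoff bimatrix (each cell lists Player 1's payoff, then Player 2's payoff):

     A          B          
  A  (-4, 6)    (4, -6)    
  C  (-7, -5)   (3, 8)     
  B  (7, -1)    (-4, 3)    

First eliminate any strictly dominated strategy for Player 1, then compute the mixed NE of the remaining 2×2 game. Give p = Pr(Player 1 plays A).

p = 1/4

Player 1's strategy C is strictly dominated by A: -4 > -7 and 4 > 3. Eliminate C.
Player 2's indifference between A and B determines Player 1's mixing probability p:
  Player 2's payoff to A: p·6 + (1−p)·(-1) = 7p - 1
  Player 2's payoff to B: p·(-6) + (1−p)·3 = -9p + 3
  7p - 1 = -9p + 3  ⇒  16p = 4  ⇒  p = 1/4.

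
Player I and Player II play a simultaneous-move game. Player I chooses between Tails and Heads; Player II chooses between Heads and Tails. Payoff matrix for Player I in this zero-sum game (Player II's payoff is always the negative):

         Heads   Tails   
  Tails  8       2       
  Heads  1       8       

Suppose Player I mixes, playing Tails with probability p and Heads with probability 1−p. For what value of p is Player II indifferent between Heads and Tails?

In a mixed equilibrium Player II is indifferent between Heads and Tails; this condition fixes p.
  Player II's payoff from Heads: p·(-8) + (1−p)·(-1) = -7p - 1
  Player II's payoff from Tails: p·(-2) + (1−p)·(-8) = 6p - 8
  -7p - 1 = 6p - 8  ⇒  -13p = -7  ⇒  p = 7/13.

p = 7/13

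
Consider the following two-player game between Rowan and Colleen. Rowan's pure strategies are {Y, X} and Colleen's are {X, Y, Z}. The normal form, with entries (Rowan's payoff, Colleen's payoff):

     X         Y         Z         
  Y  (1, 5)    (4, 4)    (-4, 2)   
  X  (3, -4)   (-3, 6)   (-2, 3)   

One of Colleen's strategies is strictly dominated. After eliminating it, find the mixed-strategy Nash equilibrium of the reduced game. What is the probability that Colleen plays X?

q = 7/9

Colleen's strategy Z is strictly dominated by Y: 4 > 2 and 6 > 3. Eliminate Z.
For Rowan to be willing to mix, Rowan must be indifferent between Y and X, which pins down Colleen's mix.
  Rowan's payoff to Y: q·1 + (1−q)·4 = -3q + 4
  Rowan's payoff to X: q·3 + (1−q)·(-3) = 6q - 3
  -3q + 4 = 6q - 3  ⇒  -9q = -7  ⇒  q = 7/9.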